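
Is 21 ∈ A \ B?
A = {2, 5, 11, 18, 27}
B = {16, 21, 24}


A = {2, 5, 11, 18, 27}, B = {16, 21, 24}
A \ B = elements in A but not in B
A \ B = {2, 5, 11, 18, 27}
Checking if 21 ∈ A \ B
21 is not in A \ B → False

21 ∉ A \ B


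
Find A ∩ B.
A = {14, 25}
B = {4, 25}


A ∩ B = elements in both A and B
A = {14, 25}
B = {4, 25}
A ∩ B = {25}

A ∩ B = {25}


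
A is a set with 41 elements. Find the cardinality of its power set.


Number of subsets = 2^n
= 2^41
= 2199023255552

|P(A)| = 2199023255552


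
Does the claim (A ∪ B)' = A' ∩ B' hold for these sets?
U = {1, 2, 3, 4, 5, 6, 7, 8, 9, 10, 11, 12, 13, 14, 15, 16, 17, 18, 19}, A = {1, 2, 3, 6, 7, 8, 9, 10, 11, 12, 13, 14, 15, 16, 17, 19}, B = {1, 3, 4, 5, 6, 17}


LHS: A ∪ B = {1, 2, 3, 4, 5, 6, 7, 8, 9, 10, 11, 12, 13, 14, 15, 16, 17, 19}
(A ∪ B)' = U \ (A ∪ B) = {18}
A' = {4, 5, 18}, B' = {2, 7, 8, 9, 10, 11, 12, 13, 14, 15, 16, 18, 19}
Claimed RHS: A' ∩ B' = {18}
Identity is VALID: LHS = RHS = {18} ✓

Identity is valid. (A ∪ B)' = A' ∩ B' = {18}


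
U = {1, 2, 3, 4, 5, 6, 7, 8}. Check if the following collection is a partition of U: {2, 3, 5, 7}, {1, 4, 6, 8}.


A partition requires: (1) non-empty parts, (2) pairwise disjoint, (3) union = U
Parts: {2, 3, 5, 7}, {1, 4, 6, 8}
Union of parts: {1, 2, 3, 4, 5, 6, 7, 8}
U = {1, 2, 3, 4, 5, 6, 7, 8}
All non-empty? True
Pairwise disjoint? True
Covers U? True

Yes, valid partition


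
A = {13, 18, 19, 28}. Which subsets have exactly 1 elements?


|A| = 4, so A has C(4,1) = 4 subsets of size 1.
Enumerate by choosing 1 elements from A at a time:
{13}, {18}, {19}, {28}

1-element subsets (4 total): {13}, {18}, {19}, {28}


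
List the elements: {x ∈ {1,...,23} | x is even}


Checking each candidate:
Condition: even numbers in {1,...,23}
Result = {2, 4, 6, 8, 10, 12, 14, 16, 18, 20, 22}

{2, 4, 6, 8, 10, 12, 14, 16, 18, 20, 22}


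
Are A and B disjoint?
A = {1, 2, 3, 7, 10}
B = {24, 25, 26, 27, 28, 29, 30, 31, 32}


Disjoint means A ∩ B = ∅.
A ∩ B = ∅
A ∩ B = ∅, so A and B are disjoint.

Yes, A and B are disjoint


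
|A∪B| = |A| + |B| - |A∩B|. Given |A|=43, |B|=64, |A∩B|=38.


|A ∪ B| = |A| + |B| - |A ∩ B|
= 43 + 64 - 38
= 69

|A ∪ B| = 69


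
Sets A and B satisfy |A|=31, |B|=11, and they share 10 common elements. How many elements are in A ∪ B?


|A ∪ B| = |A| + |B| - |A ∩ B|
= 31 + 11 - 10
= 32

|A ∪ B| = 32


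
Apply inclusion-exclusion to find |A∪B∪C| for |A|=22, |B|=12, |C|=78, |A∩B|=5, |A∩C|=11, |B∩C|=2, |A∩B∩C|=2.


|A∪B∪C| = |A|+|B|+|C| - |A∩B|-|A∩C|-|B∩C| + |A∩B∩C|
= 22+12+78 - 5-11-2 + 2
= 112 - 18 + 2
= 96

|A ∪ B ∪ C| = 96


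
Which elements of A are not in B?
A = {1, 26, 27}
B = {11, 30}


A \ B = elements in A but not in B
A = {1, 26, 27}
B = {11, 30}
Remove from A any elements in B
A \ B = {1, 26, 27}

A \ B = {1, 26, 27}


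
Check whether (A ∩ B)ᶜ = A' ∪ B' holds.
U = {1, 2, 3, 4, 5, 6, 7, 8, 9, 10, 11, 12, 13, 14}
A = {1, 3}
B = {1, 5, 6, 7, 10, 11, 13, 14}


LHS: A ∩ B = {1}
(A ∩ B)' = U \ (A ∩ B) = {2, 3, 4, 5, 6, 7, 8, 9, 10, 11, 12, 13, 14}
A' = {2, 4, 5, 6, 7, 8, 9, 10, 11, 12, 13, 14}, B' = {2, 3, 4, 8, 9, 12}
Claimed RHS: A' ∪ B' = {2, 3, 4, 5, 6, 7, 8, 9, 10, 11, 12, 13, 14}
Identity is VALID: LHS = RHS = {2, 3, 4, 5, 6, 7, 8, 9, 10, 11, 12, 13, 14} ✓

Identity is valid. (A ∩ B)' = A' ∪ B' = {2, 3, 4, 5, 6, 7, 8, 9, 10, 11, 12, 13, 14}


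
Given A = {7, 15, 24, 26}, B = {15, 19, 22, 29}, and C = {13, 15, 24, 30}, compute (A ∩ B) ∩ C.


A ∩ B = {15}
(A ∩ B) ∩ C = {15}

A ∩ B ∩ C = {15}


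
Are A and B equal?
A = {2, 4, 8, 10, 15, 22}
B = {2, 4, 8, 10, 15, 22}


Two sets are equal iff they have exactly the same elements.
A = {2, 4, 8, 10, 15, 22}
B = {2, 4, 8, 10, 15, 22}
Same elements → A = B

Yes, A = B


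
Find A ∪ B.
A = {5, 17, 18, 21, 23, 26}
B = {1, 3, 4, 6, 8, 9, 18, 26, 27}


A ∪ B = all elements in A or B (or both)
A = {5, 17, 18, 21, 23, 26}
B = {1, 3, 4, 6, 8, 9, 18, 26, 27}
A ∪ B = {1, 3, 4, 5, 6, 8, 9, 17, 18, 21, 23, 26, 27}

A ∪ B = {1, 3, 4, 5, 6, 8, 9, 17, 18, 21, 23, 26, 27}


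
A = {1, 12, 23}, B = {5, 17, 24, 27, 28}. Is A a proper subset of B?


A ⊂ B requires: A ⊆ B AND A ≠ B.
A ⊆ B? No
A ⊄ B, so A is not a proper subset.

No, A is not a proper subset of B


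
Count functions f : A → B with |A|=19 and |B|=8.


Each of |A| = 19 inputs maps to any of |B| = 8 outputs.
# functions = |B|^|A| = 8^19
= 144115188075855872

Number of functions = 144115188075855872


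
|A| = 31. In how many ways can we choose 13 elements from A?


C(n,k) = n! / (k!(n-k)!)
C(31,13) = 31! / (13!18!)
= 206253075

C(31,13) = 206253075


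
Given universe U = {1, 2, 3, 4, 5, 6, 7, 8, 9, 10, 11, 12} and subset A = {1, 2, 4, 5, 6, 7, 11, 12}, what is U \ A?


Aᶜ = U \ A = elements in U but not in A
U = {1, 2, 3, 4, 5, 6, 7, 8, 9, 10, 11, 12}
A = {1, 2, 4, 5, 6, 7, 11, 12}
Aᶜ = {3, 8, 9, 10}

Aᶜ = {3, 8, 9, 10}


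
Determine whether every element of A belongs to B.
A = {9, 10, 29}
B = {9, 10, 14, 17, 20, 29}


A ⊆ B means every element of A is in B.
All elements of A are in B.
So A ⊆ B.

Yes, A ⊆ B


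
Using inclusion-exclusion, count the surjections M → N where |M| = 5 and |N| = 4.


n = |M| = 5, k = |N| = 4. Surjections via inclusion-exclusion:
S(n,k) = Σ(-1)^i × C(k,i) × (k-i)^n, i=0 to k
i=0: (-1)^0×C(4,0)×4^5 = 1024
i=1: (-1)^1×C(4,1)×3^5 = -972
i=2: (-1)^2×C(4,2)×2^5 = 192
i=3: (-1)^3×C(4,3)×1^5 = -4
i=4: (-1)^4×C(4,4)×0^5 = 0
Total = 240

Number of surjections = 240


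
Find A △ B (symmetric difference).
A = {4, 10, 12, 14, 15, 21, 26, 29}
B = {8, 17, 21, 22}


A △ B = (A \ B) ∪ (B \ A) = elements in exactly one of A or B
A \ B = {4, 10, 12, 14, 15, 26, 29}
B \ A = {8, 17, 22}
A △ B = {4, 8, 10, 12, 14, 15, 17, 22, 26, 29}

A △ B = {4, 8, 10, 12, 14, 15, 17, 22, 26, 29}


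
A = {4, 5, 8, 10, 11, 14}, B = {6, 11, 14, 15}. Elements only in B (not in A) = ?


A = {4, 5, 8, 10, 11, 14}
B = {6, 11, 14, 15}
Region: only in B (not in A)
Elements: {6, 15}

Elements only in B (not in A): {6, 15}


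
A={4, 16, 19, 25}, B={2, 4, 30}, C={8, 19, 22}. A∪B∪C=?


A ∪ B = {2, 4, 16, 19, 25, 30}
(A ∪ B) ∪ C = {2, 4, 8, 16, 19, 22, 25, 30}

A ∪ B ∪ C = {2, 4, 8, 16, 19, 22, 25, 30}


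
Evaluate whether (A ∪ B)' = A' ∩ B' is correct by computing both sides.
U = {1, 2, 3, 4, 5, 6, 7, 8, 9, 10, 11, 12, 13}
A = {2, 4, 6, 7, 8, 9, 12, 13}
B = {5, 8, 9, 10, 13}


LHS: A ∪ B = {2, 4, 5, 6, 7, 8, 9, 10, 12, 13}
(A ∪ B)' = U \ (A ∪ B) = {1, 3, 11}
A' = {1, 3, 5, 10, 11}, B' = {1, 2, 3, 4, 6, 7, 11, 12}
Claimed RHS: A' ∩ B' = {1, 3, 11}
Identity is VALID: LHS = RHS = {1, 3, 11} ✓

Identity is valid. (A ∪ B)' = A' ∩ B' = {1, 3, 11}


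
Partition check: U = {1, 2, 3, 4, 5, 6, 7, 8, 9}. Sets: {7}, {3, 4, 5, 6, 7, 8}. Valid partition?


A partition requires: (1) non-empty parts, (2) pairwise disjoint, (3) union = U
Parts: {7}, {3, 4, 5, 6, 7, 8}
Union of parts: {3, 4, 5, 6, 7, 8}
U = {1, 2, 3, 4, 5, 6, 7, 8, 9}
All non-empty? True
Pairwise disjoint? False
Covers U? False

No, not a valid partition


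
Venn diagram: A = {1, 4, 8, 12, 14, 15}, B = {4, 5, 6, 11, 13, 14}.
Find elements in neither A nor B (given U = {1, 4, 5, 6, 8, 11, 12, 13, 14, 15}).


A = {1, 4, 8, 12, 14, 15}
B = {4, 5, 6, 11, 13, 14}
Region: in neither A nor B (given U = {1, 4, 5, 6, 8, 11, 12, 13, 14, 15})
Elements: ∅

Elements in neither A nor B (given U = {1, 4, 5, 6, 8, 11, 12, 13, 14, 15}): ∅


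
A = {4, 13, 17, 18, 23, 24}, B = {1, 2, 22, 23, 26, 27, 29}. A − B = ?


A \ B = elements in A but not in B
A = {4, 13, 17, 18, 23, 24}
B = {1, 2, 22, 23, 26, 27, 29}
Remove from A any elements in B
A \ B = {4, 13, 17, 18, 24}

A \ B = {4, 13, 17, 18, 24}


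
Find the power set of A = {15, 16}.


|A| = 2, so |P(A)| = 2^2 = 4
Enumerate subsets by cardinality (0 to 2):
∅, {15}, {16}, {15, 16}

P(A) has 4 subsets: ∅, {15}, {16}, {15, 16}


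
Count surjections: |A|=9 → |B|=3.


n = |A| = 9, k = |B| = 3. Surjections via inclusion-exclusion:
S(n,k) = Σ(-1)^i × C(k,i) × (k-i)^n, i=0 to k
i=0: (-1)^0×C(3,0)×3^9 = 19683
i=1: (-1)^1×C(3,1)×2^9 = -1536
i=2: (-1)^2×C(3,2)×1^9 = 3
i=3: (-1)^3×C(3,3)×0^9 = 0
Total = 18150

Number of surjections = 18150


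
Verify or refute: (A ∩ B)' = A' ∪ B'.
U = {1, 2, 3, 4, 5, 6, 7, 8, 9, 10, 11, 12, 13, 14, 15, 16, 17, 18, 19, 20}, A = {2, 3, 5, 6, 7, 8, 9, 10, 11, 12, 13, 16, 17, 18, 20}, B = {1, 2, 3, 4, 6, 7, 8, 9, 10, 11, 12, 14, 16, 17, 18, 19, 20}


LHS: A ∩ B = {2, 3, 6, 7, 8, 9, 10, 11, 12, 16, 17, 18, 20}
(A ∩ B)' = U \ (A ∩ B) = {1, 4, 5, 13, 14, 15, 19}
A' = {1, 4, 14, 15, 19}, B' = {5, 13, 15}
Claimed RHS: A' ∪ B' = {1, 4, 5, 13, 14, 15, 19}
Identity is VALID: LHS = RHS = {1, 4, 5, 13, 14, 15, 19} ✓

Identity is valid. (A ∩ B)' = A' ∪ B' = {1, 4, 5, 13, 14, 15, 19}


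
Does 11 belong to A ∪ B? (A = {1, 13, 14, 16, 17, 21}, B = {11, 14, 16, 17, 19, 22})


A = {1, 13, 14, 16, 17, 21}, B = {11, 14, 16, 17, 19, 22}
A ∪ B = all elements in A or B
A ∪ B = {1, 11, 13, 14, 16, 17, 19, 21, 22}
Checking if 11 ∈ A ∪ B
11 is in A ∪ B → True

11 ∈ A ∪ B


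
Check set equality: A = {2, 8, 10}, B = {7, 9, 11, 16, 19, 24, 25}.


Two sets are equal iff they have exactly the same elements.
A = {2, 8, 10}
B = {7, 9, 11, 16, 19, 24, 25}
Differences: {2, 7, 8, 9, 10, 11, 16, 19, 24, 25}
A ≠ B

No, A ≠ B


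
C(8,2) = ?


C(n,k) = n! / (k!(n-k)!)
C(8,2) = 8! / (2!6!)
= 28

C(8,2) = 28


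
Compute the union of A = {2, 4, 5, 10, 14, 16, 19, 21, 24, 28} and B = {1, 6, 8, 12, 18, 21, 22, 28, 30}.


A ∪ B = all elements in A or B (or both)
A = {2, 4, 5, 10, 14, 16, 19, 21, 24, 28}
B = {1, 6, 8, 12, 18, 21, 22, 28, 30}
A ∪ B = {1, 2, 4, 5, 6, 8, 10, 12, 14, 16, 18, 19, 21, 22, 24, 28, 30}

A ∪ B = {1, 2, 4, 5, 6, 8, 10, 12, 14, 16, 18, 19, 21, 22, 24, 28, 30}


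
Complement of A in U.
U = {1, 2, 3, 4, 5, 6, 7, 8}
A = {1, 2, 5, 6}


Aᶜ = U \ A = elements in U but not in A
U = {1, 2, 3, 4, 5, 6, 7, 8}
A = {1, 2, 5, 6}
Aᶜ = {3, 4, 7, 8}

Aᶜ = {3, 4, 7, 8}


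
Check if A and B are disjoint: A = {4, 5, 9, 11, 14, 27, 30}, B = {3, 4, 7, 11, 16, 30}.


Disjoint means A ∩ B = ∅.
A ∩ B = {4, 11, 30}
A ∩ B ≠ ∅, so A and B are NOT disjoint.

No, A and B are not disjoint (A ∩ B = {4, 11, 30})


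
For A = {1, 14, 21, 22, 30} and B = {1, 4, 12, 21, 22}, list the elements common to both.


A ∩ B = elements in both A and B
A = {1, 14, 21, 22, 30}
B = {1, 4, 12, 21, 22}
A ∩ B = {1, 21, 22}

A ∩ B = {1, 21, 22}


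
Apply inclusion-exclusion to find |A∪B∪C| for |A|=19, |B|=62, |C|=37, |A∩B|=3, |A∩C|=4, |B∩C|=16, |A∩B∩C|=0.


|A∪B∪C| = |A|+|B|+|C| - |A∩B|-|A∩C|-|B∩C| + |A∩B∩C|
= 19+62+37 - 3-4-16 + 0
= 118 - 23 + 0
= 95

|A ∪ B ∪ C| = 95


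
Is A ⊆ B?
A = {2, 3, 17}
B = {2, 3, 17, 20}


A ⊆ B means every element of A is in B.
All elements of A are in B.
So A ⊆ B.

Yes, A ⊆ B


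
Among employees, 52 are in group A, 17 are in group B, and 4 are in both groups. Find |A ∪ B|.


|A ∪ B| = |A| + |B| - |A ∩ B|
= 52 + 17 - 4
= 65

|A ∪ B| = 65


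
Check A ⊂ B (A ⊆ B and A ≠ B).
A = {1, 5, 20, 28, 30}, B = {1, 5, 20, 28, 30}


A ⊂ B requires: A ⊆ B AND A ≠ B.
A ⊆ B? Yes
A = B? Yes
A = B, so A is not a PROPER subset.

No, A is not a proper subset of B


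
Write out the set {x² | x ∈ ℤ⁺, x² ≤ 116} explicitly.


Checking each candidate:
Condition: positive perfect squares ≤ 116
Result = {1, 4, 9, 16, 25, 36, 49, 64, 81, 100}

{1, 4, 9, 16, 25, 36, 49, 64, 81, 100}


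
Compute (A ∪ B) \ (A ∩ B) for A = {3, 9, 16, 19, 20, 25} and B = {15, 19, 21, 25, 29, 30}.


A △ B = (A \ B) ∪ (B \ A) = elements in exactly one of A or B
A \ B = {3, 9, 16, 20}
B \ A = {15, 21, 29, 30}
A △ B = {3, 9, 15, 16, 20, 21, 29, 30}

A △ B = {3, 9, 15, 16, 20, 21, 29, 30}


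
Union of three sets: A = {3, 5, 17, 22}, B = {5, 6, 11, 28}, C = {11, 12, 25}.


A ∪ B = {3, 5, 6, 11, 17, 22, 28}
(A ∪ B) ∪ C = {3, 5, 6, 11, 12, 17, 22, 25, 28}

A ∪ B ∪ C = {3, 5, 6, 11, 12, 17, 22, 25, 28}


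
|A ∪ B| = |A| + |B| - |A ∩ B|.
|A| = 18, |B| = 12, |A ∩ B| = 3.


|A ∪ B| = |A| + |B| - |A ∩ B|
= 18 + 12 - 3
= 27

|A ∪ B| = 27


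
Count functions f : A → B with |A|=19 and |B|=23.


Each of |A| = 19 inputs maps to any of |B| = 23 outputs.
# functions = |B|^|A| = 23^19
= 74615470927590710561908487

Number of functions = 74615470927590710561908487


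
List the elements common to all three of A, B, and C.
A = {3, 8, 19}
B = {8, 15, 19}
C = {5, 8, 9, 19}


A ∩ B = {8, 19}
(A ∩ B) ∩ C = {8, 19}

A ∩ B ∩ C = {8, 19}


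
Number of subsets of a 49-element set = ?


Number of subsets = 2^n
= 2^49
= 562949953421312

|P(A)| = 562949953421312


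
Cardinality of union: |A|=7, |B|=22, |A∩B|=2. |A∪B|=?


|A ∪ B| = |A| + |B| - |A ∩ B|
= 7 + 22 - 2
= 27

|A ∪ B| = 27


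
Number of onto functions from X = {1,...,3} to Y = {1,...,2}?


n = |X| = 3, k = |Y| = 2. Surjections via inclusion-exclusion:
S(n,k) = Σ(-1)^i × C(k,i) × (k-i)^n, i=0 to k
i=0: (-1)^0×C(2,0)×2^3 = 8
i=1: (-1)^1×C(2,1)×1^3 = -2
i=2: (-1)^2×C(2,2)×0^3 = 0
Total = 6

Number of surjections = 6


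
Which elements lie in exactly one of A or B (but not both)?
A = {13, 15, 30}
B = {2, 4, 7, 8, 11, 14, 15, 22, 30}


A △ B = (A \ B) ∪ (B \ A) = elements in exactly one of A or B
A \ B = {13}
B \ A = {2, 4, 7, 8, 11, 14, 22}
A △ B = {2, 4, 7, 8, 11, 13, 14, 22}

A △ B = {2, 4, 7, 8, 11, 13, 14, 22}


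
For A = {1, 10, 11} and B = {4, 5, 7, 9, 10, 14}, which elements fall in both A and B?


A = {1, 10, 11}
B = {4, 5, 7, 9, 10, 14}
Region: in both A and B
Elements: {10}

Elements in both A and B: {10}


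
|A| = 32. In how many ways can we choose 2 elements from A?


C(n,k) = n! / (k!(n-k)!)
C(32,2) = 32! / (2!30!)
= 496

C(32,2) = 496


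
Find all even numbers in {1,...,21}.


Checking each candidate:
Condition: even numbers in {1,...,21}
Result = {2, 4, 6, 8, 10, 12, 14, 16, 18, 20}

{2, 4, 6, 8, 10, 12, 14, 16, 18, 20}


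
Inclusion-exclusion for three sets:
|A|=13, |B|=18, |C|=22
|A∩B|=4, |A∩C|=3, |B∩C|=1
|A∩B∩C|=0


|A∪B∪C| = |A|+|B|+|C| - |A∩B|-|A∩C|-|B∩C| + |A∩B∩C|
= 13+18+22 - 4-3-1 + 0
= 53 - 8 + 0
= 45

|A ∪ B ∪ C| = 45


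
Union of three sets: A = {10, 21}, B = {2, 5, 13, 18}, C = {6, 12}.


A ∪ B = {2, 5, 10, 13, 18, 21}
(A ∪ B) ∪ C = {2, 5, 6, 10, 12, 13, 18, 21}

A ∪ B ∪ C = {2, 5, 6, 10, 12, 13, 18, 21}


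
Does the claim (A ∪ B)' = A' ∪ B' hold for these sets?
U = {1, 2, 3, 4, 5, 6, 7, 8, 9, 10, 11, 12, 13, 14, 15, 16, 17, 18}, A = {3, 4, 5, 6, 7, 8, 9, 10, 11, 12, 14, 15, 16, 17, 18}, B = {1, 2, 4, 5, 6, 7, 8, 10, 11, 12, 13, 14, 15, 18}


LHS: A ∪ B = {1, 2, 3, 4, 5, 6, 7, 8, 9, 10, 11, 12, 13, 14, 15, 16, 17, 18}
(A ∪ B)' = U \ (A ∪ B) = ∅
A' = {1, 2, 13}, B' = {3, 9, 16, 17}
Claimed RHS: A' ∪ B' = {1, 2, 3, 9, 13, 16, 17}
Identity is INVALID: LHS = ∅ but the RHS claimed here equals {1, 2, 3, 9, 13, 16, 17}. The correct form is (A ∪ B)' = A' ∩ B'.

Identity is invalid: (A ∪ B)' = ∅ but A' ∪ B' = {1, 2, 3, 9, 13, 16, 17}. The correct De Morgan law is (A ∪ B)' = A' ∩ B'.


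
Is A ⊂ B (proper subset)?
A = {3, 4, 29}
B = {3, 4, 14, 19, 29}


A ⊂ B requires: A ⊆ B AND A ≠ B.
A ⊆ B? Yes
A = B? No
A ⊂ B: Yes (A is a proper subset of B)

Yes, A ⊂ B


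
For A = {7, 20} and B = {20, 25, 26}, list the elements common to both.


A ∩ B = elements in both A and B
A = {7, 20}
B = {20, 25, 26}
A ∩ B = {20}

A ∩ B = {20}


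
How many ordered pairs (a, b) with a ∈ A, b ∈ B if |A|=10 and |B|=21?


|A × B| = |A| × |B|
= 10 × 21
= 210

|A × B| = 210


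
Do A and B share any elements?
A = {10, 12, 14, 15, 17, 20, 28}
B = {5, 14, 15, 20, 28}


Disjoint means A ∩ B = ∅.
A ∩ B = {14, 15, 20, 28}
A ∩ B ≠ ∅, so A and B are NOT disjoint.

Yes — A and B share the element(s) of A ∩ B = {14, 15, 20, 28}, so they are not disjoint


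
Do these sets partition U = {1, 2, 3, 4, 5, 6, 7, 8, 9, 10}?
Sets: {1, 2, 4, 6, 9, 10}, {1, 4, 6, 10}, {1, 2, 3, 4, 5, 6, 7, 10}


A partition requires: (1) non-empty parts, (2) pairwise disjoint, (3) union = U
Parts: {1, 2, 4, 6, 9, 10}, {1, 4, 6, 10}, {1, 2, 3, 4, 5, 6, 7, 10}
Union of parts: {1, 2, 3, 4, 5, 6, 7, 9, 10}
U = {1, 2, 3, 4, 5, 6, 7, 8, 9, 10}
All non-empty? True
Pairwise disjoint? False
Covers U? False

No, not a valid partition


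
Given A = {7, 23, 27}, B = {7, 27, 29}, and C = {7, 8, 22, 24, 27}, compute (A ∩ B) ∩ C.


A ∩ B = {7, 27}
(A ∩ B) ∩ C = {7, 27}

A ∩ B ∩ C = {7, 27}


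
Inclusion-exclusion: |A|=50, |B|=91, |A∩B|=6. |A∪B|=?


|A ∪ B| = |A| + |B| - |A ∩ B|
= 50 + 91 - 6
= 135

|A ∪ B| = 135


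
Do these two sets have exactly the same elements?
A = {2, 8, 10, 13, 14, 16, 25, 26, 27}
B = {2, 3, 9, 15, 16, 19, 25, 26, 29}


Two sets are equal iff they have exactly the same elements.
A = {2, 8, 10, 13, 14, 16, 25, 26, 27}
B = {2, 3, 9, 15, 16, 19, 25, 26, 29}
Differences: {3, 8, 9, 10, 13, 14, 15, 19, 27, 29}
A ≠ B

No, A ≠ B


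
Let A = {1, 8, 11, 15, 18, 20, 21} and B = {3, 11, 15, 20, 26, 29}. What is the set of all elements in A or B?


A ∪ B = all elements in A or B (or both)
A = {1, 8, 11, 15, 18, 20, 21}
B = {3, 11, 15, 20, 26, 29}
A ∪ B = {1, 3, 8, 11, 15, 18, 20, 21, 26, 29}

A ∪ B = {1, 3, 8, 11, 15, 18, 20, 21, 26, 29}


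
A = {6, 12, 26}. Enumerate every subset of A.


|A| = 3, so |P(A)| = 2^3 = 8
Enumerate subsets by cardinality (0 to 3):
∅, {6}, {12}, {26}, {6, 12}, {6, 26}, {12, 26}, {6, 12, 26}

P(A) has 8 subsets: ∅, {6}, {12}, {26}, {6, 12}, {6, 26}, {12, 26}, {6, 12, 26}


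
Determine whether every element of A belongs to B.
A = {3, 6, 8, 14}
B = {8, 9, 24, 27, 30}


A ⊆ B means every element of A is in B.
Elements in A not in B: {3, 6, 14}
So A ⊄ B.

No, A ⊄ B


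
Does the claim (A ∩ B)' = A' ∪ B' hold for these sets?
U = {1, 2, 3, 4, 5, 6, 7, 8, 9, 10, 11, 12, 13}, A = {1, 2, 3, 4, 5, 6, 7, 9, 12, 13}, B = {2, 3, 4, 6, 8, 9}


LHS: A ∩ B = {2, 3, 4, 6, 9}
(A ∩ B)' = U \ (A ∩ B) = {1, 5, 7, 8, 10, 11, 12, 13}
A' = {8, 10, 11}, B' = {1, 5, 7, 10, 11, 12, 13}
Claimed RHS: A' ∪ B' = {1, 5, 7, 8, 10, 11, 12, 13}
Identity is VALID: LHS = RHS = {1, 5, 7, 8, 10, 11, 12, 13} ✓

Identity is valid. (A ∩ B)' = A' ∪ B' = {1, 5, 7, 8, 10, 11, 12, 13}


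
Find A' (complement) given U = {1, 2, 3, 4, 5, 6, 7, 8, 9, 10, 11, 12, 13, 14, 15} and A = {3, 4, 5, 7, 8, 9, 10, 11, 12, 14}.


Aᶜ = U \ A = elements in U but not in A
U = {1, 2, 3, 4, 5, 6, 7, 8, 9, 10, 11, 12, 13, 14, 15}
A = {3, 4, 5, 7, 8, 9, 10, 11, 12, 14}
Aᶜ = {1, 2, 6, 13, 15}

Aᶜ = {1, 2, 6, 13, 15}


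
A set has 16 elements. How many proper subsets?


Total subsets = 2^n = 2^16 = 65536
Proper subsets exclude the set itself: 2^n - 1
= 65536 - 1
= 65535

Number of proper subsets = 65535


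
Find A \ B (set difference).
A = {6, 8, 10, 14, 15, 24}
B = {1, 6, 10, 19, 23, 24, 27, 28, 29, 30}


A \ B = elements in A but not in B
A = {6, 8, 10, 14, 15, 24}
B = {1, 6, 10, 19, 23, 24, 27, 28, 29, 30}
Remove from A any elements in B
A \ B = {8, 14, 15}

A \ B = {8, 14, 15}


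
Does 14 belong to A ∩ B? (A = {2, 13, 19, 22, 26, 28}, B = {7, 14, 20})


A = {2, 13, 19, 22, 26, 28}, B = {7, 14, 20}
A ∩ B = elements in both A and B
A ∩ B = ∅
Checking if 14 ∈ A ∩ B
14 is not in A ∩ B → False

14 ∉ A ∩ B


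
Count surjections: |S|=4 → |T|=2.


n = |S| = 4, k = |T| = 2. Surjections via inclusion-exclusion:
S(n,k) = Σ(-1)^i × C(k,i) × (k-i)^n, i=0 to k
i=0: (-1)^0×C(2,0)×2^4 = 16
i=1: (-1)^1×C(2,1)×1^4 = -2
i=2: (-1)^2×C(2,2)×0^4 = 0
Total = 14

Number of surjections = 14


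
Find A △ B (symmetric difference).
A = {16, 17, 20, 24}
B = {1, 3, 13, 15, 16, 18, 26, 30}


A △ B = (A \ B) ∪ (B \ A) = elements in exactly one of A or B
A \ B = {17, 20, 24}
B \ A = {1, 3, 13, 15, 18, 26, 30}
A △ B = {1, 3, 13, 15, 17, 18, 20, 24, 26, 30}

A △ B = {1, 3, 13, 15, 17, 18, 20, 24, 26, 30}


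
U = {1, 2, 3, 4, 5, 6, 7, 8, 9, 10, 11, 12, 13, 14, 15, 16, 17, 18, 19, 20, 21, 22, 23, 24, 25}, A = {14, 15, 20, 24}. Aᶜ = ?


Aᶜ = U \ A = elements in U but not in A
U = {1, 2, 3, 4, 5, 6, 7, 8, 9, 10, 11, 12, 13, 14, 15, 16, 17, 18, 19, 20, 21, 22, 23, 24, 25}
A = {14, 15, 20, 24}
Aᶜ = {1, 2, 3, 4, 5, 6, 7, 8, 9, 10, 11, 12, 13, 16, 17, 18, 19, 21, 22, 23, 25}

Aᶜ = {1, 2, 3, 4, 5, 6, 7, 8, 9, 10, 11, 12, 13, 16, 17, 18, 19, 21, 22, 23, 25}


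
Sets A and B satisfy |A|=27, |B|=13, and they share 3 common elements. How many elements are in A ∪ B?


|A ∪ B| = |A| + |B| - |A ∩ B|
= 27 + 13 - 3
= 37

|A ∪ B| = 37


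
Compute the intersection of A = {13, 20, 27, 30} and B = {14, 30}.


A ∩ B = elements in both A and B
A = {13, 20, 27, 30}
B = {14, 30}
A ∩ B = {30}

A ∩ B = {30}


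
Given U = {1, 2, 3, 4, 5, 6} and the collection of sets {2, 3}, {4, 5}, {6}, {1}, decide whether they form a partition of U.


A partition requires: (1) non-empty parts, (2) pairwise disjoint, (3) union = U
Parts: {2, 3}, {4, 5}, {6}, {1}
Union of parts: {1, 2, 3, 4, 5, 6}
U = {1, 2, 3, 4, 5, 6}
All non-empty? True
Pairwise disjoint? True
Covers U? True

Yes, valid partition


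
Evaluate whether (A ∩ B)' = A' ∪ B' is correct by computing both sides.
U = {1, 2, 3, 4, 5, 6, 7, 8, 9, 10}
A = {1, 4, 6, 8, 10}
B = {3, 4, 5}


LHS: A ∩ B = {4}
(A ∩ B)' = U \ (A ∩ B) = {1, 2, 3, 5, 6, 7, 8, 9, 10}
A' = {2, 3, 5, 7, 9}, B' = {1, 2, 6, 7, 8, 9, 10}
Claimed RHS: A' ∪ B' = {1, 2, 3, 5, 6, 7, 8, 9, 10}
Identity is VALID: LHS = RHS = {1, 2, 3, 5, 6, 7, 8, 9, 10} ✓

Identity is valid. (A ∩ B)' = A' ∪ B' = {1, 2, 3, 5, 6, 7, 8, 9, 10}


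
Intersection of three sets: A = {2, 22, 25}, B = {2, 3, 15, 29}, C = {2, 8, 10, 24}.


A ∩ B = {2}
(A ∩ B) ∩ C = {2}

A ∩ B ∩ C = {2}


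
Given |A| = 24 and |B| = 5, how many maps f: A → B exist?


Each of |A| = 24 inputs maps to any of |B| = 5 outputs.
# functions = |B|^|A| = 5^24
= 59604644775390625

Number of functions = 59604644775390625


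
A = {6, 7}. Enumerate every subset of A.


|A| = 2, so |P(A)| = 2^2 = 4
Enumerate subsets by cardinality (0 to 2):
∅, {6}, {7}, {6, 7}

P(A) has 4 subsets: ∅, {6}, {7}, {6, 7}


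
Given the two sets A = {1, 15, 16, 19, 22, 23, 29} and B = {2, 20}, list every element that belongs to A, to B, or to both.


A ∪ B = all elements in A or B (or both)
A = {1, 15, 16, 19, 22, 23, 29}
B = {2, 20}
A ∪ B = {1, 2, 15, 16, 19, 20, 22, 23, 29}

A ∪ B = {1, 2, 15, 16, 19, 20, 22, 23, 29}


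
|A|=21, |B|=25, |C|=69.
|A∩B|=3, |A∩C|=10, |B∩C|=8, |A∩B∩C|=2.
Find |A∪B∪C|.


|A∪B∪C| = |A|+|B|+|C| - |A∩B|-|A∩C|-|B∩C| + |A∩B∩C|
= 21+25+69 - 3-10-8 + 2
= 115 - 21 + 2
= 96

|A ∪ B ∪ C| = 96


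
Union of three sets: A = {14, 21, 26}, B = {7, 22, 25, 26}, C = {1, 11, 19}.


A ∪ B = {7, 14, 21, 22, 25, 26}
(A ∪ B) ∪ C = {1, 7, 11, 14, 19, 21, 22, 25, 26}

A ∪ B ∪ C = {1, 7, 11, 14, 19, 21, 22, 25, 26}


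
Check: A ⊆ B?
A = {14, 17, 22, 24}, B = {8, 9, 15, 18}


A ⊆ B means every element of A is in B.
Elements in A not in B: {14, 17, 22, 24}
So A ⊄ B.

No, A ⊄ B


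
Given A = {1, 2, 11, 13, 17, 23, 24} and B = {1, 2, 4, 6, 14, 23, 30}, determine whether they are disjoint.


Disjoint means A ∩ B = ∅.
A ∩ B = {1, 2, 23}
A ∩ B ≠ ∅, so A and B are NOT disjoint.

No, A and B are not disjoint (A ∩ B = {1, 2, 23})


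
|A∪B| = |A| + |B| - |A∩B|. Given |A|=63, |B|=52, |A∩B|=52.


|A ∪ B| = |A| + |B| - |A ∩ B|
= 63 + 52 - 52
= 63

|A ∪ B| = 63


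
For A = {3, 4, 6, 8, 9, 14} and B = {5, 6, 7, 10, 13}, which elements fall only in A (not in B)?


A = {3, 4, 6, 8, 9, 14}
B = {5, 6, 7, 10, 13}
Region: only in A (not in B)
Elements: {3, 4, 8, 9, 14}

Elements only in A (not in B): {3, 4, 8, 9, 14}


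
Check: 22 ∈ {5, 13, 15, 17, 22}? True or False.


A = {5, 13, 15, 17, 22}
Checking if 22 is in A
22 is in A → True

22 ∈ A


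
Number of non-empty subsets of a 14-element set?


Total subsets = 2^n = 2^14 = 16384
Non-empty subsets exclude the empty set: 2^n - 1
= 16384 - 1
= 16383

Number of non-empty subsets = 16383


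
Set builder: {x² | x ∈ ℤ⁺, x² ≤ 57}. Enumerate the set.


Checking each candidate:
Condition: positive perfect squares ≤ 57
Result = {1, 4, 9, 16, 25, 36, 49}

{1, 4, 9, 16, 25, 36, 49}


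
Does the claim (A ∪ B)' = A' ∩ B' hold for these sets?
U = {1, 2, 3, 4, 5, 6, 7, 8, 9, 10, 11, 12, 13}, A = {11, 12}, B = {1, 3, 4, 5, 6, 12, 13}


LHS: A ∪ B = {1, 3, 4, 5, 6, 11, 12, 13}
(A ∪ B)' = U \ (A ∪ B) = {2, 7, 8, 9, 10}
A' = {1, 2, 3, 4, 5, 6, 7, 8, 9, 10, 13}, B' = {2, 7, 8, 9, 10, 11}
Claimed RHS: A' ∩ B' = {2, 7, 8, 9, 10}
Identity is VALID: LHS = RHS = {2, 7, 8, 9, 10} ✓

Identity is valid. (A ∪ B)' = A' ∩ B' = {2, 7, 8, 9, 10}


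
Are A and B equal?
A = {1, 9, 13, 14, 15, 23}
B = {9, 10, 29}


Two sets are equal iff they have exactly the same elements.
A = {1, 9, 13, 14, 15, 23}
B = {9, 10, 29}
Differences: {1, 10, 13, 14, 15, 23, 29}
A ≠ B

No, A ≠ B


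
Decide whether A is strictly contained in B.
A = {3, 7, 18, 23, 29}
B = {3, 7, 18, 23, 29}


A ⊂ B requires: A ⊆ B AND A ≠ B.
A ⊆ B? Yes
A = B? Yes
A = B, so A is not a PROPER subset.

No, A is not a proper subset of B


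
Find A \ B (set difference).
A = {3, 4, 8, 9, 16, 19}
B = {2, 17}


A \ B = elements in A but not in B
A = {3, 4, 8, 9, 16, 19}
B = {2, 17}
Remove from A any elements in B
A \ B = {3, 4, 8, 9, 16, 19}

A \ B = {3, 4, 8, 9, 16, 19}


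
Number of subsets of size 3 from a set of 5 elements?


C(n,k) = n! / (k!(n-k)!)
C(5,3) = 5! / (3!2!)
= 10

C(5,3) = 10


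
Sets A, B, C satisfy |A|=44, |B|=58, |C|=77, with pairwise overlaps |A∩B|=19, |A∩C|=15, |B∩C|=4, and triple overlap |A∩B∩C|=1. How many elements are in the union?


|A∪B∪C| = |A|+|B|+|C| - |A∩B|-|A∩C|-|B∩C| + |A∩B∩C|
= 44+58+77 - 19-15-4 + 1
= 179 - 38 + 1
= 142

|A ∪ B ∪ C| = 142


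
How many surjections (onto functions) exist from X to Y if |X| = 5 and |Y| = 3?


n = |X| = 5, k = |Y| = 3. Surjections via inclusion-exclusion:
S(n,k) = Σ(-1)^i × C(k,i) × (k-i)^n, i=0 to k
i=0: (-1)^0×C(3,0)×3^5 = 243
i=1: (-1)^1×C(3,1)×2^5 = -96
i=2: (-1)^2×C(3,2)×1^5 = 3
i=3: (-1)^3×C(3,3)×0^5 = 0
Total = 150

Number of surjections = 150


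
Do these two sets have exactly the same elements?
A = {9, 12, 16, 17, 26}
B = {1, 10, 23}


Two sets are equal iff they have exactly the same elements.
A = {9, 12, 16, 17, 26}
B = {1, 10, 23}
Differences: {1, 9, 10, 12, 16, 17, 23, 26}
A ≠ B

No, A ≠ B


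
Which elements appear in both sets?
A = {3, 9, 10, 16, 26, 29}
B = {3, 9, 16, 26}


A ∩ B = elements in both A and B
A = {3, 9, 10, 16, 26, 29}
B = {3, 9, 16, 26}
A ∩ B = {3, 9, 16, 26}

A ∩ B = {3, 9, 16, 26}


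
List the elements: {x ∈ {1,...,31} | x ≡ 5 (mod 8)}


Checking each candidate:
Condition: x in {1,...,31} with x ≡ 5 (mod 8)
Result = {5, 13, 21, 29}

{5, 13, 21, 29}


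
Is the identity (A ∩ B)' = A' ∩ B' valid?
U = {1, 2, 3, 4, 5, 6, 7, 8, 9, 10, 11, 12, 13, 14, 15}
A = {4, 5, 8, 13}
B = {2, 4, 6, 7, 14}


LHS: A ∩ B = {4}
(A ∩ B)' = U \ (A ∩ B) = {1, 2, 3, 5, 6, 7, 8, 9, 10, 11, 12, 13, 14, 15}
A' = {1, 2, 3, 6, 7, 9, 10, 11, 12, 14, 15}, B' = {1, 3, 5, 8, 9, 10, 11, 12, 13, 15}
Claimed RHS: A' ∩ B' = {1, 3, 9, 10, 11, 12, 15}
Identity is INVALID: LHS = {1, 2, 3, 5, 6, 7, 8, 9, 10, 11, 12, 13, 14, 15} but the RHS claimed here equals {1, 3, 9, 10, 11, 12, 15}. The correct form is (A ∩ B)' = A' ∪ B'.

Identity is invalid: (A ∩ B)' = {1, 2, 3, 5, 6, 7, 8, 9, 10, 11, 12, 13, 14, 15} but A' ∩ B' = {1, 3, 9, 10, 11, 12, 15}. The correct De Morgan law is (A ∩ B)' = A' ∪ B'.


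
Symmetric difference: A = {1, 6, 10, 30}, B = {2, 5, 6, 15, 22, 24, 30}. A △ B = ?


A △ B = (A \ B) ∪ (B \ A) = elements in exactly one of A or B
A \ B = {1, 10}
B \ A = {2, 5, 15, 22, 24}
A △ B = {1, 2, 5, 10, 15, 22, 24}

A △ B = {1, 2, 5, 10, 15, 22, 24}


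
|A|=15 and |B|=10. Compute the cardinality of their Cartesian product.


|A × B| = |A| × |B|
= 15 × 10
= 150

|A × B| = 150


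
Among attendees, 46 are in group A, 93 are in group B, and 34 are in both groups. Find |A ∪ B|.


|A ∪ B| = |A| + |B| - |A ∩ B|
= 46 + 93 - 34
= 105

|A ∪ B| = 105


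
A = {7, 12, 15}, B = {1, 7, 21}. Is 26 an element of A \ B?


A = {7, 12, 15}, B = {1, 7, 21}
A \ B = elements in A but not in B
A \ B = {12, 15}
Checking if 26 ∈ A \ B
26 is not in A \ B → False

26 ∉ A \ B


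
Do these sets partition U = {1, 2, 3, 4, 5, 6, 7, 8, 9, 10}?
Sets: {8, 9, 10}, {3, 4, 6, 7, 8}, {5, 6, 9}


A partition requires: (1) non-empty parts, (2) pairwise disjoint, (3) union = U
Parts: {8, 9, 10}, {3, 4, 6, 7, 8}, {5, 6, 9}
Union of parts: {3, 4, 5, 6, 7, 8, 9, 10}
U = {1, 2, 3, 4, 5, 6, 7, 8, 9, 10}
All non-empty? True
Pairwise disjoint? False
Covers U? False

No, not a valid partition


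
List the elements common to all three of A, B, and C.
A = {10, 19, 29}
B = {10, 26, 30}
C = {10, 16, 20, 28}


A ∩ B = {10}
(A ∩ B) ∩ C = {10}

A ∩ B ∩ C = {10}


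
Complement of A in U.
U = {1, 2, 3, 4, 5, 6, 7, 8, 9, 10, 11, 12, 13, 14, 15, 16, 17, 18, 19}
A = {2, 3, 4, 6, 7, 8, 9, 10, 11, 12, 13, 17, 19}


Aᶜ = U \ A = elements in U but not in A
U = {1, 2, 3, 4, 5, 6, 7, 8, 9, 10, 11, 12, 13, 14, 15, 16, 17, 18, 19}
A = {2, 3, 4, 6, 7, 8, 9, 10, 11, 12, 13, 17, 19}
Aᶜ = {1, 5, 14, 15, 16, 18}

Aᶜ = {1, 5, 14, 15, 16, 18}


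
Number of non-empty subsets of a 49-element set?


Total subsets = 2^n = 2^49 = 562949953421312
Non-empty subsets exclude the empty set: 2^n - 1
= 562949953421312 - 1
= 562949953421311

Number of non-empty subsets = 562949953421311


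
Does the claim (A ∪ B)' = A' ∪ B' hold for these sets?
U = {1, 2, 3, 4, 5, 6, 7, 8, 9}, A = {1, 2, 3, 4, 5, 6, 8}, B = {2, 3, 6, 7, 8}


LHS: A ∪ B = {1, 2, 3, 4, 5, 6, 7, 8}
(A ∪ B)' = U \ (A ∪ B) = {9}
A' = {7, 9}, B' = {1, 4, 5, 9}
Claimed RHS: A' ∪ B' = {1, 4, 5, 7, 9}
Identity is INVALID: LHS = {9} but the RHS claimed here equals {1, 4, 5, 7, 9}. The correct form is (A ∪ B)' = A' ∩ B'.

Identity is invalid: (A ∪ B)' = {9} but A' ∪ B' = {1, 4, 5, 7, 9}. The correct De Morgan law is (A ∪ B)' = A' ∩ B'.


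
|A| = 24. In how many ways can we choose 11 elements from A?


C(n,k) = n! / (k!(n-k)!)
C(24,11) = 24! / (11!13!)
= 2496144

C(24,11) = 2496144


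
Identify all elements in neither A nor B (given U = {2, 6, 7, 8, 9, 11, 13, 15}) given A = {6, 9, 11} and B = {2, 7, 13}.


A = {6, 9, 11}
B = {2, 7, 13}
Region: in neither A nor B (given U = {2, 6, 7, 8, 9, 11, 13, 15})
Elements: {8, 15}

Elements in neither A nor B (given U = {2, 6, 7, 8, 9, 11, 13, 15}): {8, 15}


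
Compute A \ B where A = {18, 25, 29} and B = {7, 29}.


A \ B = elements in A but not in B
A = {18, 25, 29}
B = {7, 29}
Remove from A any elements in B
A \ B = {18, 25}

A \ B = {18, 25}


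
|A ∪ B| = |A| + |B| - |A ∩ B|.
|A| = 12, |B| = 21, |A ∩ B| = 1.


|A ∪ B| = |A| + |B| - |A ∩ B|
= 12 + 21 - 1
= 32

|A ∪ B| = 32


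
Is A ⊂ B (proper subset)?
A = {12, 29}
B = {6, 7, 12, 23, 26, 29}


A ⊂ B requires: A ⊆ B AND A ≠ B.
A ⊆ B? Yes
A = B? No
A ⊂ B: Yes (A is a proper subset of B)

Yes, A ⊂ B


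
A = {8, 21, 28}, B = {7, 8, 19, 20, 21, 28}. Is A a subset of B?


A ⊆ B means every element of A is in B.
All elements of A are in B.
So A ⊆ B.

Yes, A ⊆ B


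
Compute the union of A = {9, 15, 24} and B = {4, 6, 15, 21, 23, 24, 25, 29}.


A ∪ B = all elements in A or B (or both)
A = {9, 15, 24}
B = {4, 6, 15, 21, 23, 24, 25, 29}
A ∪ B = {4, 6, 9, 15, 21, 23, 24, 25, 29}

A ∪ B = {4, 6, 9, 15, 21, 23, 24, 25, 29}


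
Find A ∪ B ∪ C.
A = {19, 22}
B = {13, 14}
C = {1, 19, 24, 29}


A ∪ B = {13, 14, 19, 22}
(A ∪ B) ∪ C = {1, 13, 14, 19, 22, 24, 29}

A ∪ B ∪ C = {1, 13, 14, 19, 22, 24, 29}


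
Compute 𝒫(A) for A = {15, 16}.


|A| = 2, so |P(A)| = 2^2 = 4
Enumerate subsets by cardinality (0 to 2):
∅, {15}, {16}, {15, 16}

P(A) has 4 subsets: ∅, {15}, {16}, {15, 16}


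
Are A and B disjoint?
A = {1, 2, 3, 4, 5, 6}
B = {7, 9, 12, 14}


Disjoint means A ∩ B = ∅.
A ∩ B = ∅
A ∩ B = ∅, so A and B are disjoint.

Yes, A and B are disjoint


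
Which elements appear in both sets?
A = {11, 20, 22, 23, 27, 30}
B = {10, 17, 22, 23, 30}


A ∩ B = elements in both A and B
A = {11, 20, 22, 23, 27, 30}
B = {10, 17, 22, 23, 30}
A ∩ B = {22, 23, 30}

A ∩ B = {22, 23, 30}


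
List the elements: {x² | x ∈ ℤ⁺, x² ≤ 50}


Checking each candidate:
Condition: positive perfect squares ≤ 50
Result = {1, 4, 9, 16, 25, 36, 49}

{1, 4, 9, 16, 25, 36, 49}


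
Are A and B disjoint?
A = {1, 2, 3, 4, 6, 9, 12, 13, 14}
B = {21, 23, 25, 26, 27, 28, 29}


Disjoint means A ∩ B = ∅.
A ∩ B = ∅
A ∩ B = ∅, so A and B are disjoint.

Yes, A and B are disjoint


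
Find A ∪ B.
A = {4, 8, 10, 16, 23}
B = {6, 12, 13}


A ∪ B = all elements in A or B (or both)
A = {4, 8, 10, 16, 23}
B = {6, 12, 13}
A ∪ B = {4, 6, 8, 10, 12, 13, 16, 23}

A ∪ B = {4, 6, 8, 10, 12, 13, 16, 23}


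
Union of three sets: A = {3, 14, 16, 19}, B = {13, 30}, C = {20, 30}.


A ∪ B = {3, 13, 14, 16, 19, 30}
(A ∪ B) ∪ C = {3, 13, 14, 16, 19, 20, 30}

A ∪ B ∪ C = {3, 13, 14, 16, 19, 20, 30}


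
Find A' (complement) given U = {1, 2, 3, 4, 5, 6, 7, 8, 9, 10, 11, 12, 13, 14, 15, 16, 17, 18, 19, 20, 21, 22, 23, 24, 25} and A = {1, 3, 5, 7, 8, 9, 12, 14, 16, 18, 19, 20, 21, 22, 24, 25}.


Aᶜ = U \ A = elements in U but not in A
U = {1, 2, 3, 4, 5, 6, 7, 8, 9, 10, 11, 12, 13, 14, 15, 16, 17, 18, 19, 20, 21, 22, 23, 24, 25}
A = {1, 3, 5, 7, 8, 9, 12, 14, 16, 18, 19, 20, 21, 22, 24, 25}
Aᶜ = {2, 4, 6, 10, 11, 13, 15, 17, 23}

Aᶜ = {2, 4, 6, 10, 11, 13, 15, 17, 23}


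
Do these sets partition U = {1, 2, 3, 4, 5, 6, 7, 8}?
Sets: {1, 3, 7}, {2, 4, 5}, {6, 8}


A partition requires: (1) non-empty parts, (2) pairwise disjoint, (3) union = U
Parts: {1, 3, 7}, {2, 4, 5}, {6, 8}
Union of parts: {1, 2, 3, 4, 5, 6, 7, 8}
U = {1, 2, 3, 4, 5, 6, 7, 8}
All non-empty? True
Pairwise disjoint? True
Covers U? True

Yes, valid partition


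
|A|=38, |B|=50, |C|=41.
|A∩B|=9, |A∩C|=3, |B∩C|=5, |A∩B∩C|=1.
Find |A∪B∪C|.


|A∪B∪C| = |A|+|B|+|C| - |A∩B|-|A∩C|-|B∩C| + |A∩B∩C|
= 38+50+41 - 9-3-5 + 1
= 129 - 17 + 1
= 113

|A ∪ B ∪ C| = 113


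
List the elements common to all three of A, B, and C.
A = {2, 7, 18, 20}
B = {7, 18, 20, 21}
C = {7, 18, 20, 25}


A ∩ B = {7, 18, 20}
(A ∩ B) ∩ C = {7, 18, 20}

A ∩ B ∩ C = {7, 18, 20}


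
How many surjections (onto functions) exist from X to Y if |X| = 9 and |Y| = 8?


n = |X| = 9, k = |Y| = 8. Surjections via inclusion-exclusion:
S(n,k) = Σ(-1)^i × C(k,i) × (k-i)^n, i=0 to k
i=0: (-1)^0×C(8,0)×8^9 = 134217728
i=1: (-1)^1×C(8,1)×7^9 = -322828856
i=2: (-1)^2×C(8,2)×6^9 = 282175488
i=3: (-1)^3×C(8,3)×5^9 = -109375000
i=4: (-1)^4×C(8,4)×4^9 = 18350080
i=5: (-1)^5×C(8,5)×3^9 = -1102248
i=6: (-1)^6×C(8,6)×2^9 = 14336
i=7: (-1)^7×C(8,7)×1^9 = -8
i=8: (-1)^8×C(8,8)×0^9 = 0
Total = 1451520

Number of surjections = 1451520


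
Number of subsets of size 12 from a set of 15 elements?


C(n,k) = n! / (k!(n-k)!)
C(15,12) = 15! / (12!3!)
= 455

C(15,12) = 455


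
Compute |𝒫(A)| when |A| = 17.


Number of subsets = 2^n
= 2^17
= 131072

|P(A)| = 131072


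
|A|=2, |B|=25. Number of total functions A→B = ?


Each of |A| = 2 inputs maps to any of |B| = 25 outputs.
# functions = |B|^|A| = 25^2
= 625

Number of functions = 625


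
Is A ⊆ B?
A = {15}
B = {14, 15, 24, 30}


A ⊆ B means every element of A is in B.
All elements of A are in B.
So A ⊆ B.

Yes, A ⊆ B


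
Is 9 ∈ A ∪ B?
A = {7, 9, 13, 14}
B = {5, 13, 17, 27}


A = {7, 9, 13, 14}, B = {5, 13, 17, 27}
A ∪ B = all elements in A or B
A ∪ B = {5, 7, 9, 13, 14, 17, 27}
Checking if 9 ∈ A ∪ B
9 is in A ∪ B → True

9 ∈ A ∪ B


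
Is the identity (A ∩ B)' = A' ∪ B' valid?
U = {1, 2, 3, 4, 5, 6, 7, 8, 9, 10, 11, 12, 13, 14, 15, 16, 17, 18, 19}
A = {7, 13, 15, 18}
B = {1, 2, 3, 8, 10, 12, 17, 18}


LHS: A ∩ B = {18}
(A ∩ B)' = U \ (A ∩ B) = {1, 2, 3, 4, 5, 6, 7, 8, 9, 10, 11, 12, 13, 14, 15, 16, 17, 19}
A' = {1, 2, 3, 4, 5, 6, 8, 9, 10, 11, 12, 14, 16, 17, 19}, B' = {4, 5, 6, 7, 9, 11, 13, 14, 15, 16, 19}
Claimed RHS: A' ∪ B' = {1, 2, 3, 4, 5, 6, 7, 8, 9, 10, 11, 12, 13, 14, 15, 16, 17, 19}
Identity is VALID: LHS = RHS = {1, 2, 3, 4, 5, 6, 7, 8, 9, 10, 11, 12, 13, 14, 15, 16, 17, 19} ✓

Identity is valid. (A ∩ B)' = A' ∪ B' = {1, 2, 3, 4, 5, 6, 7, 8, 9, 10, 11, 12, 13, 14, 15, 16, 17, 19}


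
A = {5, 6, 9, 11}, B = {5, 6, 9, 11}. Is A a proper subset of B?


A ⊂ B requires: A ⊆ B AND A ≠ B.
A ⊆ B? Yes
A = B? Yes
A = B, so A is not a PROPER subset.

No, A is not a proper subset of B


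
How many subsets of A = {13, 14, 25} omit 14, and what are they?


A subset of A that omits 14 is a subset of A \ {14}, so there are 2^(n-1) = 2^2 = 4 of them.
Subsets excluding 14: ∅, {13}, {25}, {13, 25}

Subsets excluding 14 (4 total): ∅, {13}, {25}, {13, 25}


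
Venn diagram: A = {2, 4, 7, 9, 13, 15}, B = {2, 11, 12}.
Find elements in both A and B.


A = {2, 4, 7, 9, 13, 15}
B = {2, 11, 12}
Region: in both A and B
Elements: {2}

Elements in both A and B: {2}


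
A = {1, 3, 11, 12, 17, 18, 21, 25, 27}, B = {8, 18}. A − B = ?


A \ B = elements in A but not in B
A = {1, 3, 11, 12, 17, 18, 21, 25, 27}
B = {8, 18}
Remove from A any elements in B
A \ B = {1, 3, 11, 12, 17, 21, 25, 27}

A \ B = {1, 3, 11, 12, 17, 21, 25, 27}


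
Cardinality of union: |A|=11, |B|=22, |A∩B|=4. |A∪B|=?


|A ∪ B| = |A| + |B| - |A ∩ B|
= 11 + 22 - 4
= 29

|A ∪ B| = 29


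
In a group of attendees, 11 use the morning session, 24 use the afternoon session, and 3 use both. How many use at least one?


|A ∪ B| = |A| + |B| - |A ∩ B|
= 11 + 24 - 3
= 32

|A ∪ B| = 32


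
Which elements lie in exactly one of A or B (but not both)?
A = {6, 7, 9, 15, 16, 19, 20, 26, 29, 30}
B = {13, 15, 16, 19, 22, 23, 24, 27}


A △ B = (A \ B) ∪ (B \ A) = elements in exactly one of A or B
A \ B = {6, 7, 9, 20, 26, 29, 30}
B \ A = {13, 22, 23, 24, 27}
A △ B = {6, 7, 9, 13, 20, 22, 23, 24, 26, 27, 29, 30}

A △ B = {6, 7, 9, 13, 20, 22, 23, 24, 26, 27, 29, 30}


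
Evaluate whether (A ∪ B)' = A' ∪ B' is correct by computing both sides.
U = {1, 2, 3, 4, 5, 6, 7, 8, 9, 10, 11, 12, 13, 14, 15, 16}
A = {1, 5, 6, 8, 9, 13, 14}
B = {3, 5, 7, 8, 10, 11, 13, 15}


LHS: A ∪ B = {1, 3, 5, 6, 7, 8, 9, 10, 11, 13, 14, 15}
(A ∪ B)' = U \ (A ∪ B) = {2, 4, 12, 16}
A' = {2, 3, 4, 7, 10, 11, 12, 15, 16}, B' = {1, 2, 4, 6, 9, 12, 14, 16}
Claimed RHS: A' ∪ B' = {1, 2, 3, 4, 6, 7, 9, 10, 11, 12, 14, 15, 16}
Identity is INVALID: LHS = {2, 4, 12, 16} but the RHS claimed here equals {1, 2, 3, 4, 6, 7, 9, 10, 11, 12, 14, 15, 16}. The correct form is (A ∪ B)' = A' ∩ B'.

Identity is invalid: (A ∪ B)' = {2, 4, 12, 16} but A' ∪ B' = {1, 2, 3, 4, 6, 7, 9, 10, 11, 12, 14, 15, 16}. The correct De Morgan law is (A ∪ B)' = A' ∩ B'.
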